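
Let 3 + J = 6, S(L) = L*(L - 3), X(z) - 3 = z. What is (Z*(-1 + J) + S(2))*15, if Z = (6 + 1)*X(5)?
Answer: 1650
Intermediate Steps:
X(z) = 3 + z
S(L) = L*(-3 + L)
J = 3 (J = -3 + 6 = 3)
Z = 56 (Z = (6 + 1)*(3 + 5) = 7*8 = 56)
(Z*(-1 + J) + S(2))*15 = (56*(-1 + 3) + 2*(-3 + 2))*15 = (56*2 + 2*(-1))*15 = (112 - 2)*15 = 110*15 = 1650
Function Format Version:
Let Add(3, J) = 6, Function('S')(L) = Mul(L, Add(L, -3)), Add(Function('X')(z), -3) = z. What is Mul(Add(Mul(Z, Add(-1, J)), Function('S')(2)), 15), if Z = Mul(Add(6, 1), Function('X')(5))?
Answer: 1650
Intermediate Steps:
Function('X')(z) = Add(3, z)
Function('S')(L) = Mul(L, Add(-3, L))
J = 3 (J = Add(-3, 6) = 3)
Z = 56 (Z = Mul(Add(6, 1), Add(3, 5)) = Mul(7, 8) = 56)
Mul(Add(Mul(Z, Add(-1, J)), Function('S')(2)), 15) = Mul(Add(Mul(56, Add(-1, 3)), Mul(2, Add(-3, 2))), 15) = Mul(Add(Mul(56, 2), Mul(2, -1)), 15) = Mul(Add(112, -2), 15) = Mul(110, 15) = 1650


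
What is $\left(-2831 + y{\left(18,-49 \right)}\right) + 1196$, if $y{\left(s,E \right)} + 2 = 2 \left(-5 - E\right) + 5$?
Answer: $-1544$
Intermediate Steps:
$y{\left(s,E \right)} = -7 - 2 E$ ($y{\left(s,E \right)} = -2 + \left(2 \left(-5 - E\right) + 5\right) = -2 + \left(\left(-10 - 2 E\right) + 5\right) = -2 - \left(5 + 2 E\right) = -7 - 2 E$)
$\left(-2831 + y{\left(18,-49 \right)}\right) + 1196 = \left(-2831 - -91\right) + 1196 = \left(-2831 + \left(-7 + 98\right)\right) + 1196 = \left(-2831 + 91\right) + 1196 = -2740 + 1196 = -1544$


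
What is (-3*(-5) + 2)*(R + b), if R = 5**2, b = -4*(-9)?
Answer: 1037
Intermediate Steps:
b = 36
R = 25
(-3*(-5) + 2)*(R + b) = (-3*(-5) + 2)*(25 + 36) = (15 + 2)*61 = 17*61 = 1037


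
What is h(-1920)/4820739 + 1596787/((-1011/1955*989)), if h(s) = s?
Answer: -218101339847855/69857328849 ≈ -3122.1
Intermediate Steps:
h(-1920)/4820739 + 1596787/((-1011/1955*989)) = -1920/4820739 + 1596787/((-1011/1955*989)) = -1920*1/4820739 + 1596787/((-1011*1/1955*989)) = -640/1606913 + 1596787/((-1011/1955*989)) = -640/1606913 + 1596787/(-43473/85) = -640/1606913 + 1596787*(-85/43473) = -640/1606913 - 135726895/43473 = -218101339847855/69857328849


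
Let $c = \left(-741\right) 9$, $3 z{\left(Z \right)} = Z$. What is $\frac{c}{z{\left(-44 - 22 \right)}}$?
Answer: $\frac{6669}{22} \approx 303.14$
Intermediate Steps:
$z{\left(Z \right)} = \frac{Z}{3}$
$c = -6669$
$\frac{c}{z{\left(-44 - 22 \right)}} = - \frac{6669}{\frac{1}{3} \left(-44 - 22\right)} = - \frac{6669}{\frac{1}{3} \left(-66\right)} = - \frac{6669}{-22} = \left(-6669\right) \left(- \frac{1}{22}\right) = \frac{6669}{22}$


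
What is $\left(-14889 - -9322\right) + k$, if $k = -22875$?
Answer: $-28442$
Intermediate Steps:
$\left(-14889 - -9322\right) + k = \left(-14889 - -9322\right) - 22875 = \left(-14889 + 9322\right) - 22875 = -5567 - 22875 = -28442$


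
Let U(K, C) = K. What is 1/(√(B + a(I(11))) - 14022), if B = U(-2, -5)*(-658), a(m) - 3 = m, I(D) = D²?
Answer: -779/10923058 - √10/16384587 ≈ -7.1510e-5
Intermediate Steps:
a(m) = 3 + m
B = 1316 (B = -2*(-658) = 1316)
1/(√(B + a(I(11))) - 14022) = 1/(√(1316 + (3 + 11²)) - 14022) = 1/(√(1316 + (3 + 121)) - 14022) = 1/(√(1316 + 124) - 14022) = 1/(√1440 - 14022) = 1/(12*√10 - 14022) = 1/(-14022 + 12*√10)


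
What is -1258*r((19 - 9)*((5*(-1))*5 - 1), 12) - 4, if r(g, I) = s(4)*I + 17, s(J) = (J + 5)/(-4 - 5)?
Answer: -6294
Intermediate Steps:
s(J) = -5/9 - J/9 (s(J) = (5 + J)/(-9) = (5 + J)*(-1/9) = -5/9 - J/9)
r(g, I) = 17 - I (r(g, I) = (-5/9 - 1/9*4)*I + 17 = (-5/9 - 4/9)*I + 17 = -I + 17 = 17 - I)
-1258*r((19 - 9)*((5*(-1))*5 - 1), 12) - 4 = -1258*(17 - 1*12) - 4 = -1258*(17 - 12) - 4 = -1258*5 - 4 = -6290 - 4 = -6294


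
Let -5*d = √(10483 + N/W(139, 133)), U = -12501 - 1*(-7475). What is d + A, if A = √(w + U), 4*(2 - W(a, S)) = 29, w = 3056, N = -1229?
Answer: -√4726239/105 + I*√1970 ≈ -20.705 + 44.385*I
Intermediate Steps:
W(a, S) = -21/4 (W(a, S) = 2 - ¼*29 = 2 - 29/4 = -21/4)
U = -5026 (U = -12501 + 7475 = -5026)
d = -√4726239/105 (d = -√(10483 - 1229/(-21/4))/5 = -√(10483 - 1229*(-4/21))/5 = -√(10483 + 4916/21)/5 = -√4726239/105 ≈ -20.705)
A = I*√1970 (A = √(3056 - 5026) = √(-1970) = I*√1970 ≈ 44.385*I)
d + A = -√4726239/105 + I*√1970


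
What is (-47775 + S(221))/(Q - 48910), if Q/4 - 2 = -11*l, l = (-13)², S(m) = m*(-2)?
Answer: 48217/56338 ≈ 0.85585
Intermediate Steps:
S(m) = -2*m
l = 169
Q = -7428 (Q = 8 + 4*(-11*169) = 8 + 4*(-1859) = 8 - 7436 = -7428)
(-47775 + S(221))/(Q - 48910) = (-47775 - 2*221)/(-7428 - 48910) = (-47775 - 442)/(-56338) = -48217*(-1/56338) = 48217/56338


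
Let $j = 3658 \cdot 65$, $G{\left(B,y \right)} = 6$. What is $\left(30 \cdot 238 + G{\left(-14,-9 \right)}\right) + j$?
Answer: $244916$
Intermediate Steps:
$j = 237770$
$\left(30 \cdot 238 + G{\left(-14,-9 \right)}\right) + j = \left(30 \cdot 238 + 6\right) + 237770 = \left(7140 + 6\right) + 237770 = 7146 + 237770 = 244916$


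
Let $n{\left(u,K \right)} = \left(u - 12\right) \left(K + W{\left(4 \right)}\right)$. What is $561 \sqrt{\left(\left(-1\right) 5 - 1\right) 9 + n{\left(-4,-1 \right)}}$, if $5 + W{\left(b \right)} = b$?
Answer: $561 i \sqrt{22} \approx 2631.3 i$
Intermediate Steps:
$W{\left(b \right)} = -5 + b$
$n{\left(u,K \right)} = \left(-1 + K\right) \left(-12 + u\right)$ ($n{\left(u,K \right)} = \left(u - 12\right) \left(K + \left(-5 + 4\right)\right) = \left(-12 + u\right) \left(K - 1\right) = \left(-12 + u\right) \left(-1 + K\right) = \left(-1 + K\right) \left(-12 + u\right)$)
$561 \sqrt{\left(\left(-1\right) 5 - 1\right) 9 + n{\left(-4,-1 \right)}} = 561 \sqrt{\left(\left(-1\right) 5 - 1\right) 9 - -32} = 561 \sqrt{\left(-5 - 1\right) 9 + \left(12 + 4 + 12 + 4\right)} = 561 \sqrt{\left(-6\right) 9 + 32} = 561 \sqrt{-54 + 32} = 561 \sqrt{-22} = 561 i \sqrt{22}$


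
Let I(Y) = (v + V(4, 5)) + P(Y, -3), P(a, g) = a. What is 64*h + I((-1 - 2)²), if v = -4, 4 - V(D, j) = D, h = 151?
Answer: 9669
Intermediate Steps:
V(D, j) = 4 - D
I(Y) = -4 + Y (I(Y) = (-4 + (4 - 1*4)) + Y = (-4 + (4 - 4)) + Y = (-4 + 0) + Y = -4 + Y)
64*h + I((-1 - 2)²) = 64*151 + (-4 + (-1 - 2)²) = 9664 + (-4 + (-3)²) = 9664 + (-4 + 9) = 9664 + 5 = 9669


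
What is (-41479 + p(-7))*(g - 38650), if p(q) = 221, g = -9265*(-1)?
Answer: 1212366330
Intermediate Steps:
g = 9265
(-41479 + p(-7))*(g - 38650) = (-41479 + 221)*(9265 - 38650) = -41258*(-29385) = 1212366330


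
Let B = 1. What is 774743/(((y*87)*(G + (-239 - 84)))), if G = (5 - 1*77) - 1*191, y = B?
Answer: -774743/50982 ≈ -15.196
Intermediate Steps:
y = 1
G = -263 (G = (5 - 77) - 191 = -72 - 191 = -263)
774743/(((y*87)*(G + (-239 - 84)))) = 774743/(((1*87)*(-263 + (-239 - 84)))) = 774743/((87*(-263 - 323))) = 774743/((87*(-586))) = 774743/(-50982) = 774743*(-1/50982) = -774743/50982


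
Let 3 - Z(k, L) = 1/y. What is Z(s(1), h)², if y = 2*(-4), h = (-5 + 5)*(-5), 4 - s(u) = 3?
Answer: 625/64 ≈ 9.7656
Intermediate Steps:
s(u) = 1 (s(u) = 4 - 1*3 = 4 - 3 = 1)
h = 0 (h = 0*(-5) = 0)
y = -8
Z(k, L) = 25/8 (Z(k, L) = 3 - 1/(-8) = 3 - 1*(-⅛) = 3 + ⅛ = 25/8)
Z(s(1), h)² = (25/8)² = 625/64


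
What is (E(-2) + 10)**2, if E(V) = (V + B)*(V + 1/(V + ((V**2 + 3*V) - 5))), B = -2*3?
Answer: 58564/81 ≈ 723.01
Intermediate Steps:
B = -6
E(V) = (-6 + V)*(V + 1/(-5 + V**2 + 4*V)) (E(V) = (V - 6)*(V + 1/(V + ((V**2 + 3*V) - 5))) = (-6 + V)*(V + 1/(V + (-5 + V**2 + 3*V))) = (-6 + V)*(V + 1/(-5 + V**2 + 4*V)))
(E(-2) + 10)**2 = ((-6 + (-2)**4 - 29*(-2)**2 - 2*(-2)**3 + 31*(-2))/(-5 + (-2)**2 + 4*(-2)) + 10)**2 = ((-6 + 16 - 29*4 - 2*(-8) - 62)/(-5 + 4 - 8) + 10)**2 = ((-6 + 16 - 116 + 16 - 62)/(-9) + 10)**2 = (-1/9*(-152) + 10)**2 = (152/9 + 10)**2 = (242/9)**2 = 58564/81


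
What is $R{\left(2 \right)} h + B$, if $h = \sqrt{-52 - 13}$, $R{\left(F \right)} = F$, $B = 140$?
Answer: $140 + 2 i \sqrt{65} \approx 140.0 + 16.125 i$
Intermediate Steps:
$h = i \sqrt{65}$ ($h = \sqrt{-65} = i \sqrt{65} \approx 8.0623 i$)
$R{\left(2 \right)} h + B = 2 i \sqrt{65} + 140 = 140 + 2 i \sqrt{65}$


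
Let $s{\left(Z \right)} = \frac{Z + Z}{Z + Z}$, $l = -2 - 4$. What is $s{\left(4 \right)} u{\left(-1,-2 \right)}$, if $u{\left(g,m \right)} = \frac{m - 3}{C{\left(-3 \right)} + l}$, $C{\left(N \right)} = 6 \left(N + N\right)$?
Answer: $\frac{5}{42} \approx 0.11905$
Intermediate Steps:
$C{\left(N \right)} = 12 N$ ($C{\left(N \right)} = 6 \cdot 2 N = 12 N$)
$l = -6$ ($l = -2 - 4 = -6$)
$s{\left(Z \right)} = 1$ ($s{\left(Z \right)} = \frac{2 Z}{2 Z} = 2 Z \frac{1}{2 Z} = 1$)
$u{\left(g,m \right)} = \frac{1}{14} - \frac{m}{42}$ ($u{\left(g,m \right)} = \frac{m - 3}{12 \left(-3\right) - 6} = \frac{-3 + m}{-36 - 6} = \frac{-3 + m}{-42} = \left(-3 + m\right) \left(- \frac{1}{42}\right) = \frac{1}{14} - \frac{m}{42}$)
$s{\left(4 \right)} u{\left(-1,-2 \right)} = 1 \left(\frac{1}{14} - - \frac{1}{21}\right) = 1 \left(\frac{1}{14} + \frac{1}{21}\right) = 1 \cdot \frac{5}{42} = \frac{5}{42}$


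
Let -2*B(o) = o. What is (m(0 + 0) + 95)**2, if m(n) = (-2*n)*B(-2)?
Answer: 9025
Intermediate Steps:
B(o) = -o/2
m(n) = -2*n (m(n) = (-2*n)*(-1/2*(-2)) = -2*n*1 = -2*n)
(m(0 + 0) + 95)**2 = (-2*(0 + 0) + 95)**2 = (-2*0 + 95)**2 = (0 + 95)**2 = 95**2 = 9025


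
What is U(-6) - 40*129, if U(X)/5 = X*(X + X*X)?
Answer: -6060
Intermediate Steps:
U(X) = 5*X*(X + X²) (U(X) = 5*(X*(X + X*X)) = 5*(X*(X + X²)) = 5*X*(X + X²))
U(-6) - 40*129 = 5*(-6)²*(1 - 6) - 40*129 = 5*36*(-5) - 5160 = -900 - 5160 = -6060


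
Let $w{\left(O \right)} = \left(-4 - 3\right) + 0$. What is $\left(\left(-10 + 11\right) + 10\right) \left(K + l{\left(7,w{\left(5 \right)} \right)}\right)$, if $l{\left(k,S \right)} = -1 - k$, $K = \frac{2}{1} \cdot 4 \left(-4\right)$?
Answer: $-440$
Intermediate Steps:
$w{\left(O \right)} = -7$ ($w{\left(O \right)} = \left(-4 - 3\right) + 0 = -7 + 0 = -7$)
$K = -32$ ($K = 2 \cdot 1 \cdot 4 \left(-4\right) = 2 \cdot 4 \left(-4\right) = 8 \left(-4\right) = -32$)
$\left(\left(-10 + 11\right) + 10\right) \left(K + l{\left(7,w{\left(5 \right)} \right)}\right) = \left(\left(-10 + 11\right) + 10\right) \left(-32 - 8\right) = \left(1 + 10\right) \left(-32 - 8\right) = 11 \left(-32 - 8\right) = 11 \left(-40\right) = -440$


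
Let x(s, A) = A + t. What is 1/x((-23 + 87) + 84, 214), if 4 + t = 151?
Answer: 1/361 ≈ 0.0027701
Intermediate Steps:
t = 147 (t = -4 + 151 = 147)
x(s, A) = 147 + A (x(s, A) = A + 147 = 147 + A)
1/x((-23 + 87) + 84, 214) = 1/(147 + 214) = 1/361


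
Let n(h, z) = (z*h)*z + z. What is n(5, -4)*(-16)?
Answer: -1216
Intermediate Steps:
n(h, z) = z + h*z² (n(h, z) = (h*z)*z + z = h*z² + z = z + h*z²)
n(5, -4)*(-16) = -4*(1 + 5*(-4))*(-16) = -4*(1 - 20)*(-16) = -4*(-19)*(-16) = 76*(-16) = -1216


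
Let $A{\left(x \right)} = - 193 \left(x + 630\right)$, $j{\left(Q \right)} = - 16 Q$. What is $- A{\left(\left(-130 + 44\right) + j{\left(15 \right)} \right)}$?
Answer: $58672$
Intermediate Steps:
$A{\left(x \right)} = -121590 - 193 x$ ($A{\left(x \right)} = - 193 \left(630 + x\right) = -121590 - 193 x$)
$- A{\left(\left(-130 + 44\right) + j{\left(15 \right)} \right)} = - (-121590 - 193 \left(\left(-130 + 44\right) - 240\right)) = - (-121590 - 193 \left(-86 - 240\right)) = - (-121590 - -62918) = - (-121590 + 62918) = \left(-1\right) \left(-58672\right) = 58672$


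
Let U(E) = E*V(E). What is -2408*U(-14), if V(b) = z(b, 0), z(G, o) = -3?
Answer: -101136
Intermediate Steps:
V(b) = -3
U(E) = -3*E (U(E) = E*(-3) = -3*E)
-2408*U(-14) = -(-7224)*(-14) = -2408*42 = -101136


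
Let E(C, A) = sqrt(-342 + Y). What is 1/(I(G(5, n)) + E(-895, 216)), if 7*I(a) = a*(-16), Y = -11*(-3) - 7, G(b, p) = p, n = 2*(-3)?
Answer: 168/6175 - 49*I*sqrt(79)/12350 ≈ 0.027206 - 0.035265*I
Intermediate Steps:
n = -6
Y = 26 (Y = 33 - 7 = 26)
E(C, A) = 2*I*sqrt(79) (E(C, A) = sqrt(-342 + 26) = sqrt(-316) = 2*I*sqrt(79))
I(a) = -16*a/7 (I(a) = (a*(-16))/7 = (-16*a)/7 = -16*a/7)
1/(I(G(5, n)) + E(-895, 216)) = 1/(-16/7*(-6) + 2*I*sqrt(79)) = 1/(96/7 + 2*I*sqrt(79))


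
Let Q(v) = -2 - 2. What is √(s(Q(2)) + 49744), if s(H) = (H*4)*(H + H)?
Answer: 4*√3117 ≈ 223.32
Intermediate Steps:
Q(v) = -4
s(H) = 8*H² (s(H) = (4*H)*(2*H) = 8*H²)
√(s(Q(2)) + 49744) = √(8*(-4)² + 49744) = √(8*16 + 49744) = √(128 + 49744) = √49872 = 4*√3117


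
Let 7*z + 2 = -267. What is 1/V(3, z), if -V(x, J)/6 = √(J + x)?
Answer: I*√434/744 ≈ 0.028001*I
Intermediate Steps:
z = -269/7 (z = -2/7 + (⅐)*(-267) = -2/7 - 267/7 = -269/7 ≈ -38.429)
V(x, J) = -6*√(J + x)
1/V(3, z) = 1/(-6*√(-269/7 + 3)) = 1/(-12*I*√434/7) = I*√434/744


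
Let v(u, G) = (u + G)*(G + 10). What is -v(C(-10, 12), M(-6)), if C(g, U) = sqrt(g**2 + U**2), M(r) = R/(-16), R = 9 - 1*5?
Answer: 39/16 - 39*sqrt(61)/2 ≈ -149.86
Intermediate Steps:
R = 4 (R = 9 - 5 = 4)
M(r) = -1/4 (M(r) = 4/(-16) = 4*(-1/16) = -1/4)
C(g, U) = sqrt(U**2 + g**2)
v(u, G) = (10 + G)*(G + u) (v(u, G) = (G + u)*(10 + G) = (10 + G)*(G + u))
-v(C(-10, 12), M(-6)) = -((-1/4)**2 + 10*(-1/4) + 10*sqrt(12**2 + (-10)**2) - sqrt(12**2 + (-10)**2)/4) = -(1/16 - 5/2 + 10*sqrt(144 + 100) - sqrt(144 + 100)/4) = -(1/16 - 5/2 + 10*sqrt(244) - sqrt(61)/2) = -(1/16 - 5/2 + 10*(2*sqrt(61)) - sqrt(61)/2) = -(1/16 - 5/2 + 20*sqrt(61) - sqrt(61)/2) = -(-39/16 + 39*sqrt(61)/2) = 39/16 - 39*sqrt(61)/2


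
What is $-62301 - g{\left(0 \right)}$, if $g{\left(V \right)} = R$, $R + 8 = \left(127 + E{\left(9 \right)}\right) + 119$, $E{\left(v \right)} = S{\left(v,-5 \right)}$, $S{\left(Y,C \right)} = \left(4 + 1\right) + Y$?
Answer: $-62553$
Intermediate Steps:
$S{\left(Y,C \right)} = 5 + Y$
$E{\left(v \right)} = 5 + v$
$R = 252$ ($R = -8 + \left(\left(127 + \left(5 + 9\right)\right) + 119\right) = -8 + \left(\left(127 + 14\right) + 119\right) = -8 + \left(141 + 119\right) = -8 + 260 = 252$)
$g{\left(V \right)} = 252$
$-62301 - g{\left(0 \right)} = -62301 - 252 = -62553$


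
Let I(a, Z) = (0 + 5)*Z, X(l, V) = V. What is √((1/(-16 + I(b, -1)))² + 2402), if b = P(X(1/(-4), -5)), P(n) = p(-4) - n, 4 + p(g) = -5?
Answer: √1059283/21 ≈ 49.010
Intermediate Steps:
p(g) = -9 (p(g) = -4 - 5 = -9)
P(n) = -9 - n
b = -4 (b = -9 - 1*(-5) = -9 + 5 = -4)
I(a, Z) = 5*Z
√((1/(-16 + I(b, -1)))² + 2402) = √((1/(-16 + 5*(-1)))² + 2402) = √((1/(-16 - 5))² + 2402) = √((1/(-21))² + 2402) = √((-1/21)² + 2402) = √(1/441 + 2402) = √(1059283/441) = √1059283/21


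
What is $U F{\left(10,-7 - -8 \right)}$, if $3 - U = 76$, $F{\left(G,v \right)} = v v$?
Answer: $-73$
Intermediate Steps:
$F{\left(G,v \right)} = v^{2}$
$U = -73$ ($U = 3 - 76 = -73$)
$U F{\left(10,-7 - -8 \right)} = - 73 \left(-7 - -8\right)^{2} = - 73 \left(-7 + 8\right)^{2} = - 73 \cdot 1^{2} = \left(-73\right) 1 = -73$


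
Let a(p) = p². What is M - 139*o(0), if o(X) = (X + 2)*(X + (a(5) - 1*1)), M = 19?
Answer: -6653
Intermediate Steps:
o(X) = (2 + X)*(24 + X) (o(X) = (X + 2)*(X + (5² - 1*1)) = (2 + X)*(X + (25 - 1)) = (2 + X)*(X + 24) = (2 + X)*(24 + X))
M - 139*o(0) = 19 - 139*(48 + 0² + 26*0) = 19 - 139*(48 + 0 + 0) = 19 - 139*48 = 19 - 6672 = -6653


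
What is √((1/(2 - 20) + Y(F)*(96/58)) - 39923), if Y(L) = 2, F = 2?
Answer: I*√1208610206/174 ≈ 199.8*I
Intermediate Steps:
√((1/(2 - 20) + Y(F)*(96/58)) - 39923) = √((1/(2 - 20) + 2*(96/58)) - 39923) = √((1/(-18) + 2*(96*(1/58))) - 39923) = √((-1/18 + 2*(48/29)) - 39923) = √((-1/18 + 96/29) - 39923) = √(1699/522 - 39923) = √(-20838107/522) = I*√1208610206/174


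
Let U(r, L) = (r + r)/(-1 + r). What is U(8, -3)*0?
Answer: 0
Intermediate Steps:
U(r, L) = 2*r/(-1 + r) (U(r, L) = (2*r)/(-1 + r) = 2*r/(-1 + r))
U(8, -3)*0 = (2*8/(-1 + 8))*0 = (2*8/7)*0 = (2*8*(1/7))*0 = (16/7)*0 = 0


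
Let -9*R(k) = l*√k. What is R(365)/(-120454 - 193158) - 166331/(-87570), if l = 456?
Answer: 166331/87570 + 38*√365/235209 ≈ 1.9025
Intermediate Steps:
R(k) = -152*√k/3
R(365)/(-120454 - 193158) - 166331/(-87570) = (-152*√365/3)/(-120454 - 193158) - 166331/(-87570) = -152*√365/3/(-313612) - 166331*(-1/87570) = -152*√365/3*(-1/313612) + 166331/87570 = 38*√365/235209 + 166331/87570 = 166331/87570 + 38*√365/235209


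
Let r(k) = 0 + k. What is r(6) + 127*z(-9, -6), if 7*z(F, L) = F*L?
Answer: 6900/7 ≈ 985.71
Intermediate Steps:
z(F, L) = F*L/7 (z(F, L) = (F*L)/7 = F*L/7)
r(k) = k
r(6) + 127*z(-9, -6) = 6 + 127*((⅐)*(-9)*(-6)) = 6 + 127*(54/7) = 6 + 6858/7 = 6900/7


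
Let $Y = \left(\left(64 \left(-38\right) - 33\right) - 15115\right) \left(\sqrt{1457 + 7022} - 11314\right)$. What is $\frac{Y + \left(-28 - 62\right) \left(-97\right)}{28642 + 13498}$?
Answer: $\frac{2841555}{602} - \frac{879 \sqrt{8479}}{2107} \approx 4681.8$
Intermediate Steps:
$Y = 198900120 - 17580 \sqrt{8479}$ ($Y = \left(\left(-2432 - 33\right) - 15115\right) \left(\sqrt{8479} - 11314\right) = \left(-2465 - 15115\right) \left(-11314 + \sqrt{8479}\right) = - 17580 \left(-11314 + \sqrt{8479}\right) = 198900120 - 17580 \sqrt{8479} \approx 1.9728 \cdot 10^{8}$)
$\frac{Y + \left(-28 - 62\right) \left(-97\right)}{28642 + 13498} = \frac{\left(198900120 - 17580 \sqrt{8479}\right) + \left(-28 - 62\right) \left(-97\right)}{28642 + 13498} = \frac{\left(198900120 - 17580 \sqrt{8479}\right) - -8730}{42140} = \left(\left(198900120 - 17580 \sqrt{8479}\right) + 8730\right) \frac{1}{42140} = \left(198908850 - 17580 \sqrt{8479}\right) \frac{1}{42140} = \frac{2841555}{602} - \frac{879 \sqrt{8479}}{2107}$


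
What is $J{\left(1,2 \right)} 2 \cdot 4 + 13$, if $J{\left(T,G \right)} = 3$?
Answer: $37$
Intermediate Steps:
$J{\left(1,2 \right)} 2 \cdot 4 + 13 = 3 \cdot 2 \cdot 4 + 13 = 3 \cdot 8 + 13 = 24 + 13 = 37$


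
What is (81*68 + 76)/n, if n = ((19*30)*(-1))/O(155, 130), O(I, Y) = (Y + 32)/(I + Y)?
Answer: -50256/9025 ≈ -5.5685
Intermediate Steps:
O(I, Y) = (32 + Y)/(I + Y)
n = -9025/9 (n = ((19*30)*(-1))/(((32 + 130)/(155 + 130))) = (570*(-1))/((162/285)) = -570/((1/285)*162) = -570/54/95 = -570*95/54 = -9025/9 ≈ -1002.8)
(81*68 + 76)/n = (81*68 + 76)/(-9025/9) = (5508 + 76)*(-9/9025) = 5584*(-9/9025) = -50256/9025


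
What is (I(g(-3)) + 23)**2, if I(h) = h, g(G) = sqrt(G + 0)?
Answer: (23 + I*sqrt(3))**2 ≈ 526.0 + 79.674*I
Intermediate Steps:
g(G) = sqrt(G)
(I(g(-3)) + 23)**2 = (sqrt(-3) + 23)**2 = (I*sqrt(3) + 23)**2 = (23 + I*sqrt(3))**2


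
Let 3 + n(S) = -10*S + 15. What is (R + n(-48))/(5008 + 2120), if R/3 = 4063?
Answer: 1409/792 ≈ 1.7790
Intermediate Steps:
R = 12189 (R = 3*4063 = 12189)
n(S) = 12 - 10*S (n(S) = -3 + (-10*S + 15) = -3 + (15 - 10*S) = 12 - 10*S)
(R + n(-48))/(5008 + 2120) = (12189 + (12 - 10*(-48)))/(5008 + 2120) = (12189 + (12 + 480))/7128 = (12189 + 492)*(1/7128) = 12681*(1/7128) = 1409/792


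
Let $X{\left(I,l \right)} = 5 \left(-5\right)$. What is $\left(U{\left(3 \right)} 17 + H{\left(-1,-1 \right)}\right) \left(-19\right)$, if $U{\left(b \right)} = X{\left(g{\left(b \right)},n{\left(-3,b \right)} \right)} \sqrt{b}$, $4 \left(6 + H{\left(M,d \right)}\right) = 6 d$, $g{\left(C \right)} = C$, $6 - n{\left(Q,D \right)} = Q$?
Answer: $\frac{285}{2} + 8075 \sqrt{3} \approx 14129.0$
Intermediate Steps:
$n{\left(Q,D \right)} = 6 - Q$
$X{\left(I,l \right)} = -25$
$H{\left(M,d \right)} = -6 + \frac{3 d}{2}$ ($H{\left(M,d \right)} = -6 + \frac{6 d}{4} = -6 + \frac{3 d}{2}$)
$U{\left(b \right)} = - 25 \sqrt{b}$
$\left(U{\left(3 \right)} 17 + H{\left(-1,-1 \right)}\right) \left(-19\right) = \left(- 25 \sqrt{3} \cdot 17 + \left(-6 + \frac{3}{2} \left(-1\right)\right)\right) \left(-19\right) = \left(- 425 \sqrt{3} - \frac{15}{2}\right) \left(-19\right) = \left(- \frac{15}{2} - 425 \sqrt{3}\right) \left(-19\right) = \frac{285}{2} + 8075 \sqrt{3}$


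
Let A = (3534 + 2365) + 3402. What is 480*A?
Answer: 4464480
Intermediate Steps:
A = 9301 (A = 5899 + 3402 = 9301)
480*A = 480*9301 = 4464480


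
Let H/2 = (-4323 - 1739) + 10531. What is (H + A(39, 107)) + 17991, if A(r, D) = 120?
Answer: 27049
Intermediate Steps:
H = 8938 (H = 2*((-4323 - 1739) + 10531) = 2*(-6062 + 10531) = 2*4469 = 8938)
(H + A(39, 107)) + 17991 = (8938 + 120) + 17991 = 9058 + 17991 = 27049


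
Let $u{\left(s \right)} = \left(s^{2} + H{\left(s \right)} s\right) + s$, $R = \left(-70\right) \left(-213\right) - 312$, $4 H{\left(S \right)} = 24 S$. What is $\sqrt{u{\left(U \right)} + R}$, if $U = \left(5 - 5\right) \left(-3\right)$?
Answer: $3 \sqrt{1622} \approx 120.82$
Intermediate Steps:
$H{\left(S \right)} = 6 S$ ($H{\left(S \right)} = \frac{24 S}{4} = 6 S$)
$R = 14598$ ($R = 14910 - 312 = 14598$)
$U = 0$ ($U = 0 \left(-3\right) = 0$)
$u{\left(s \right)} = s + 7 s^{2}$ ($u{\left(s \right)} = \left(s^{2} + 6 s s\right) + s = \left(s^{2} + 6 s^{2}\right) + s = 7 s^{2} + s = s + 7 s^{2}$)
$\sqrt{u{\left(U \right)} + R} = \sqrt{0 \left(1 + 7 \cdot 0\right) + 14598} = \sqrt{0 \left(1 + 0\right) + 14598} = \sqrt{0 \cdot 1 + 14598} = \sqrt{0 + 14598} = \sqrt{14598} = 3 \sqrt{1622}$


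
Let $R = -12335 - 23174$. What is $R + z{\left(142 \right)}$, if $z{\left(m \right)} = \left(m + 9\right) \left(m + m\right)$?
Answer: $7375$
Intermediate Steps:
$z{\left(m \right)} = 2 m \left(9 + m\right)$ ($z{\left(m \right)} = \left(9 + m\right) 2 m = 2 m \left(9 + m\right)$)
$R = -35509$
$R + z{\left(142 \right)} = -35509 + 2 \cdot 142 \left(9 + 142\right) = -35509 + 2 \cdot 142 \cdot 151 = -35509 + 42884 = 7375$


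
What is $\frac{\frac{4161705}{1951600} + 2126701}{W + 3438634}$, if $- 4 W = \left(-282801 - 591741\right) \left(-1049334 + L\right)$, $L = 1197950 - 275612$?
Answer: $- \frac{20246213821}{264298003484480} \approx -7.6604 \cdot 10^{-5}$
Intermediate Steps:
$L = 922338$ ($L = 1197950 - 275612 = 922338$)
$W = -27765833958$ ($W = - \frac{\left(-282801 - 591741\right) \left(-1049334 + 922338\right)}{4} = - \frac{\left(-874542\right) \left(-126996\right)}{4} = \left(- \frac{1}{4}\right) 111063335832 = -27765833958$)
$\frac{\frac{4161705}{1951600} + 2126701}{W + 3438634} = \frac{\frac{4161705}{1951600} + 2126701}{-27765833958 + 3438634} = \frac{4161705 \cdot \frac{1}{1951600} + 2126701}{-27762395324} = \left(\frac{20301}{9520} + 2126701\right) \left(- \frac{1}{27762395324}\right) = \frac{20246213821}{9520} \left(- \frac{1}{27762395324}\right) = - \frac{20246213821}{264298003484480}$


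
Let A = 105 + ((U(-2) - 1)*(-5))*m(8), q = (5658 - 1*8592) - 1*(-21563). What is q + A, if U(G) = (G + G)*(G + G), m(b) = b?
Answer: 18134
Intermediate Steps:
U(G) = 4*G² (U(G) = (2*G)*(2*G) = 4*G²)
q = 18629 (q = (5658 - 8592) + 21563 = -2934 + 21563 = 18629)
A = -495 (A = 105 + ((4*(-2)² - 1)*(-5))*8 = 105 + ((4*4 - 1)*(-5))*8 = 105 + ((16 - 1)*(-5))*8 = 105 + (15*(-5))*8 = 105 - 75*8 = 105 - 600 = -495)
q + A = 18629 - 495 = 18134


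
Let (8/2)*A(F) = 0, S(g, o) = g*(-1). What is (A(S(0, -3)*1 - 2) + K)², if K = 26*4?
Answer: 10816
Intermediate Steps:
S(g, o) = -g
A(F) = 0 (A(F) = (¼)*0 = 0)
K = 104
(A(S(0, -3)*1 - 2) + K)² = (0 + 104)² = 104² = 10816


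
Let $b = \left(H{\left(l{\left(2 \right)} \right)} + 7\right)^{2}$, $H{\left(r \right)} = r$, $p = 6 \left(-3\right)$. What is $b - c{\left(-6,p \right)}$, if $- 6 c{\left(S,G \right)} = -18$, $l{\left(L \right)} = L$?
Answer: $78$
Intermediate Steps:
$p = -18$
$c{\left(S,G \right)} = 3$ ($c{\left(S,G \right)} = \left(- \frac{1}{6}\right) \left(-18\right) = 3$)
$b = 81$ ($b = \left(2 + 7\right)^{2} = 9^{2} = 81$)
$b - c{\left(-6,p \right)} = 81 - 3 = 78$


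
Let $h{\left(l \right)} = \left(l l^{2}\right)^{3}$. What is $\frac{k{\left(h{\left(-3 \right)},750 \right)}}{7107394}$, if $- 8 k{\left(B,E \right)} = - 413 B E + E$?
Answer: $- \frac{381050625}{3553697} \approx -107.23$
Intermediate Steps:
$h{\left(l \right)} = l^{9}$ ($h{\left(l \right)} = \left(l^{3}\right)^{3} = l^{9}$)
$k{\left(B,E \right)} = - \frac{E}{8} + \frac{413 B E}{8}$ ($k{\left(B,E \right)} = - \frac{- 413 B E + E}{8} = - \frac{E - 413 B E}{8} = - \frac{E}{8} + \frac{413 B E}{8}$)
$\frac{k{\left(h{\left(-3 \right)},750 \right)}}{7107394} = \frac{\frac{1}{8} \cdot 750 \left(-1 + 413 \left(-3\right)^{9}\right)}{7107394} = \frac{1}{8} \cdot 750 \left(-1 + 413 \left(-19683\right)\right) \frac{1}{7107394} = \frac{1}{8} \cdot 750 \left(-1 - 8129079\right) \frac{1}{7107394} = \frac{1}{8} \cdot 750 \left(-8129080\right) \frac{1}{7107394} = \left(-762101250\right) \frac{1}{7107394} = - \frac{381050625}{3553697}$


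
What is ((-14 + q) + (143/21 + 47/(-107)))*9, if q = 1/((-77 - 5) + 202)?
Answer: -2055033/29960 ≈ -68.593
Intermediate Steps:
q = 1/120 (q = 1/(-82 + 202) = 1/120 ≈ 0.0083333)
((-14 + q) + (143/21 + 47/(-107)))*9 = ((-14 + 1/120) + (143/21 + 47/(-107)))*9 = (-1679/120 + (143*(1/21) + 47*(-1/107)))*9 = (-1679/120 + (143/21 - 47/107))*9 = (-1679/120 + 14314/2247)*9 = -228337/29960*9 = -2055033/29960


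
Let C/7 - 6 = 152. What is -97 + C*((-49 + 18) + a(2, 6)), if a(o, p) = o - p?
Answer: -38807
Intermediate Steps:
C = 1106 (C = 42 + 7*152 = 42 + 1064 = 1106)
-97 + C*((-49 + 18) + a(2, 6)) = -97 + 1106*((-49 + 18) + (2 - 1*6)) = -97 + 1106*(-31 + (2 - 6)) = -97 + 1106*(-31 - 4) = -97 + 1106*(-35) = -97 - 38710 = -38807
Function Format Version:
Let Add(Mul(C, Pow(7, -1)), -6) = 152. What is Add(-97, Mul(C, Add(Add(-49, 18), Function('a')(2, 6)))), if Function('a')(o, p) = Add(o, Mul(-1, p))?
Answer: -38807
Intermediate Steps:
C = 1106 (C = Add(42, Mul(7, 152)) = Add(42, 1064) = 1106)
Add(-97, Mul(C, Add(Add(-49, 18), Function('a')(2, 6)))) = Add(-97, Mul(1106, Add(Add(-49, 18), Add(2, Mul(-1, 6))))) = Add(-97, Mul(1106, Add(-31, Add(2, -6)))) = Add(-97, Mul(1106, Add(-31, -4))) = Add(-97, Mul(1106, -35)) = Add(-97, -38710) = -38807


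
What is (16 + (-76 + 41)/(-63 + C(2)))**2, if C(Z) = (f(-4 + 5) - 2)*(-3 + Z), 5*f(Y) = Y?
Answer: 25715041/93636 ≈ 274.63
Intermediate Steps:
f(Y) = Y/5
C(Z) = 27/5 - 9*Z/5 (C(Z) = ((-4 + 5)/5 - 2)*(-3 + Z) = ((1/5)*1 - 2)*(-3 + Z) = (1/5 - 2)*(-3 + Z) = -9*(-3 + Z)/5 = 27/5 - 9*Z/5)
(16 + (-76 + 41)/(-63 + C(2)))**2 = (16 + (-76 + 41)/(-63 + (27/5 - 9/5*2)))**2 = (16 - 35/(-63 + (27/5 - 18/5)))**2 = (16 - 35/(-63 + 9/5))**2 = (16 - 35/(-306/5))**2 = (16 - 35*(-5/306))**2 = (16 + 175/306)**2 = (5071/306)**2 = 25715041/93636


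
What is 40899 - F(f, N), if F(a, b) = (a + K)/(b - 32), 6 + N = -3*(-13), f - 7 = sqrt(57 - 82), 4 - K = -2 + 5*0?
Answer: 40886 - 5*I ≈ 40886.0 - 5.0*I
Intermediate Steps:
K = 6 (K = 4 - (-2 + 5*0) = 4 - (-2 + 0) = 4 - 1*(-2) = 4 + 2 = 6)
f = 7 + 5*I (f = 7 + sqrt(57 - 82) = 7 + sqrt(-25) = 7 + 5*I ≈ 7.0 + 5.0*I)
N = 33 (N = -6 - 3*(-13) = -6 + 39 = 33)
F(a, b) = (6 + a)/(-32 + b) (F(a, b) = (a + 6)/(b - 32) = (6 + a)/(-32 + b))
40899 - F(f, N) = 40899 - (6 + (7 + 5*I))/(-32 + 33) = 40899 - (13 + 5*I)/1 = 40899 - (13 + 5*I) = 40899 + (-13 - 5*I) = 40886 - 5*I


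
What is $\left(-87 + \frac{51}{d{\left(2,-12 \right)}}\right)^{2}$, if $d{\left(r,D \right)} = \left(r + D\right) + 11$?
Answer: $1296$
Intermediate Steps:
$d{\left(r,D \right)} = 11 + D + r$ ($d{\left(r,D \right)} = \left(D + r\right) + 11 = 11 + D + r$)
$\left(-87 + \frac{51}{d{\left(2,-12 \right)}}\right)^{2} = \left(-87 + \frac{51}{11 - 12 + 2}\right)^{2} = \left(-87 + \frac{51}{1}\right)^{2} = \left(-87 + 51 \cdot 1\right)^{2} = \left(-87 + 51\right)^{2} = \left(-36\right)^{2} = 1296$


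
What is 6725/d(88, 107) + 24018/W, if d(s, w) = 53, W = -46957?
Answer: 314512871/2488721 ≈ 126.38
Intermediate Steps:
6725/d(88, 107) + 24018/W = 6725/53 + 24018/(-46957) = 6725*(1/53) + 24018*(-1/46957) = 6725/53 - 24018/46957 = 314512871/2488721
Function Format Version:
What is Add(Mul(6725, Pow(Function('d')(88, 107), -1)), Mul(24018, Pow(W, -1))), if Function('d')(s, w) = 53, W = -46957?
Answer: Rational(314512871, 2488721) ≈ 126.38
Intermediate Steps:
Add(Mul(6725, Pow(Function('d')(88, 107), -1)), Mul(24018, Pow(W, -1))) = Add(Mul(6725, Pow(53, -1)), Mul(24018, Pow(-46957, -1))) = Add(Mul(6725, Rational(1, 53)), Mul(24018, Rational(-1, 46957))) = Add(Rational(6725, 53), Rational(-24018, 46957)) = Rational(314512871, 2488721)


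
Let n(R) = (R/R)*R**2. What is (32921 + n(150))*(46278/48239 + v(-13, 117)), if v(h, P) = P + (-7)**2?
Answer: 446358073792/48239 ≈ 9.2531e+6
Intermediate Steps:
v(h, P) = 49 + P (v(h, P) = P + 49 = 49 + P)
n(R) = R**2 (n(R) = 1*R**2 = R**2)
(32921 + n(150))*(46278/48239 + v(-13, 117)) = (32921 + 150**2)*(46278/48239 + (49 + 117)) = (32921 + 22500)*(46278*(1/48239) + 166) = 55421*(46278/48239 + 166) = 55421*(8053952/48239) = 446358073792/48239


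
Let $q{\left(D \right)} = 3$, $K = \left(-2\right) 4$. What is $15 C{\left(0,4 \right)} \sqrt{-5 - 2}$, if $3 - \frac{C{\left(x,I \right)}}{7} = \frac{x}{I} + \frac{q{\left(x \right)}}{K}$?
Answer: $\frac{2835 i \sqrt{7}}{8} \approx 937.59 i$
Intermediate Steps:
$K = -8$
$C{\left(x,I \right)} = \frac{189}{8} - \frac{7 x}{I}$ ($C{\left(x,I \right)} = 21 - 7 \left(\frac{x}{I} + \frac{3}{-8}\right) = 21 - 7 \left(\frac{x}{I} + 3 \left(- \frac{1}{8}\right)\right) = 21 - 7 \left(\frac{x}{I} - \frac{3}{8}\right) = 21 - 7 \left(- \frac{3}{8} + \frac{x}{I}\right) = 21 + \left(\frac{21}{8} - \frac{7 x}{I}\right) = \frac{189}{8} - \frac{7 x}{I}$)
$15 C{\left(0,4 \right)} \sqrt{-5 - 2} = 15 \left(\frac{189}{8} - \frac{0}{4}\right) \sqrt{-5 - 2} = 15 \left(\frac{189}{8} - 0 \cdot \frac{1}{4}\right) \sqrt{-7} = 15 \left(\frac{189}{8} + 0\right) i \sqrt{7} = 15 \cdot \frac{189}{8} i \sqrt{7} = \frac{2835 i \sqrt{7}}{8}$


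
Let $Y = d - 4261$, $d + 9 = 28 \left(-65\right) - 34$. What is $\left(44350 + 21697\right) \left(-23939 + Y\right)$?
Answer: $-1985570961$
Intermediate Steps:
$d = -1863$ ($d = -9 + \left(28 \left(-65\right) - 34\right) = -9 - 1854 = -1863$)
$Y = -6124$ ($Y = -1863 - 4261 = -6124$)
$\left(44350 + 21697\right) \left(-23939 + Y\right) = \left(44350 + 21697\right) \left(-23939 - 6124\right) = 66047 \left(-30063\right) = -1985570961$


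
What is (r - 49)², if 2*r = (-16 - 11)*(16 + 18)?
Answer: 258064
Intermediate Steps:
r = -459 (r = ((-16 - 11)*(16 + 18))/2 = (-27*34)/2 = (½)*(-918) = -459)
(r - 49)² = (-459 - 49)² = (-508)² = 258064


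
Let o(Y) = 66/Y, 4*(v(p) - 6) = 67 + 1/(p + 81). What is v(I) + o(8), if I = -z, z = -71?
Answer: 18849/608 ≈ 31.002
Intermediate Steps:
I = 71 (I = -1*(-71) = 71)
v(p) = 91/4 + 1/(4*(81 + p)) (v(p) = 6 + (67 + 1/(p + 81))/4 = 6 + (67 + 1/(81 + p))/4 = 6 + (67/4 + 1/(4*(81 + p))) = 91/4 + 1/(4*(81 + p)))
v(I) + o(8) = (7372 + 91*71)/(4*(81 + 71)) + 66/8 = (¼)*(7372 + 6461)/152 + 66*(⅛) = (¼)*(1/152)*13833 + 33/4 = 13833/608 + 33/4 = 18849/608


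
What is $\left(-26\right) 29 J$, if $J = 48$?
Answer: $-36192$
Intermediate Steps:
$\left(-26\right) 29 J = \left(-26\right) 29 \cdot 48 = \left(-754\right) 48 = -36192$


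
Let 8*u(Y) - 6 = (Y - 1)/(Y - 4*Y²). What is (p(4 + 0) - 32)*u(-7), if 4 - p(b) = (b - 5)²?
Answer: -613/28 ≈ -21.893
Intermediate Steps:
u(Y) = ¾ + (-1 + Y)/(8*(Y - 4*Y²)) (u(Y) = ¾ + ((Y - 1)/(Y - 4*Y²))/8 = ¾ + ((-1 + Y)/(Y - 4*Y²))/8 = ¾ + (-1 + Y)/(8*(Y - 4*Y²)))
p(b) = 4 - (-5 + b)² (p(b) = 4 - (b - 5)² = 4 - (-5 + b)²)
(p(4 + 0) - 32)*u(-7) = ((4 - (-5 + (4 + 0))²) - 32)*((⅛)*(1 - 7*(-7) + 24*(-7)²)/(-7*(-1 + 4*(-7)))) = ((4 - (-5 + 4)²) - 32)*((⅛)*(-⅐)*(1 + 49 + 24*49)/(-1 - 28)) = ((4 - 1*(-1)²) - 32)*((⅛)*(-⅐)*(1 + 49 + 1176)/(-29)) = ((4 - 1*1) - 32)*((⅛)*(-⅐)*(-1/29)*1226) = ((4 - 1) - 32)*(613/812) = (3 - 32)*(613/812) = -29*613/812 = -613/28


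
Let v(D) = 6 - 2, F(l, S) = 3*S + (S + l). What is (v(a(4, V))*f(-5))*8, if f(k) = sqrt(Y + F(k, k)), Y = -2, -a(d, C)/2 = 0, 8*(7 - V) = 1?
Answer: 96*I*sqrt(3) ≈ 166.28*I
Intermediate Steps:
V = 55/8 (V = 7 - 1/8*1 = 7 - 1/8 = 55/8 ≈ 6.8750)
F(l, S) = l + 4*S
a(d, C) = 0 (a(d, C) = -2*0 = 0)
f(k) = sqrt(-2 + 5*k) (f(k) = sqrt(-2 + (k + 4*k)) = sqrt(-2 + 5*k))
v(D) = 4
(v(a(4, V))*f(-5))*8 = (4*sqrt(-2 + 5*(-5)))*8 = (4*sqrt(-2 - 25))*8 = (4*sqrt(-27))*8 = (4*(3*I*sqrt(3)))*8 = (12*I*sqrt(3))*8 = 96*I*sqrt(3)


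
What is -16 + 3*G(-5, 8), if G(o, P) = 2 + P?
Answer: 14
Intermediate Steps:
-16 + 3*G(-5, 8) = -16 + 3*(2 + 8) = -16 + 3*10 = -16 + 30 = 14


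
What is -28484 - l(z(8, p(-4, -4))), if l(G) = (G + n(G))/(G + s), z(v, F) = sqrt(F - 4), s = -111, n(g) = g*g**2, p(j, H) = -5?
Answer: -19511536/685 - 148*I/685 ≈ -28484.0 - 0.21606*I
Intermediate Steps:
n(g) = g**3
z(v, F) = sqrt(-4 + F)
l(G) = (G + G**3)/(-111 + G) (l(G) = (G + G**3)/(G - 111) = (G + G**3)/(-111 + G))
-28484 - l(z(8, p(-4, -4))) = -28484 - (sqrt(-4 - 5) + (sqrt(-4 - 5))**3)/(-111 + sqrt(-4 - 5)) = -28484 - (sqrt(-9) + (sqrt(-9))**3)/(-111 + sqrt(-9)) = -28484 - (3*I + (3*I)**3)/(-111 + 3*I) = -28484 - (-111 - 3*I)/12330*(3*I - 27*I) = -28484 - (-111 - 3*I)/12330*(-24*I) = -28484 - (-4)*I*(-111 - 3*I)/2055 = -28484 + 4*I*(-111 - 3*I)/2055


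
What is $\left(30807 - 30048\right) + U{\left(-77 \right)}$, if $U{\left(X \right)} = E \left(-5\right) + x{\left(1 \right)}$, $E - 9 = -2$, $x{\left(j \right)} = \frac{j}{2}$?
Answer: $\frac{1449}{2} \approx 724.5$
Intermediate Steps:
$x{\left(j \right)} = \frac{j}{2}$ ($x{\left(j \right)} = j \frac{1}{2} = \frac{j}{2}$)
$E = 7$ ($E = 9 - 2 = 7$)
$U{\left(X \right)} = - \frac{69}{2}$ ($U{\left(X \right)} = 7 \left(-5\right) + \frac{1}{2} \cdot 1 = -35 + \frac{1}{2} = - \frac{69}{2}$)
$\left(30807 - 30048\right) + U{\left(-77 \right)} = \left(30807 - 30048\right) - \frac{69}{2} = 759 - \frac{69}{2} = \frac{1449}{2}$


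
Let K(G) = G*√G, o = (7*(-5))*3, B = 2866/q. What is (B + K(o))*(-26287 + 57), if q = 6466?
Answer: -616190/53 + 2754150*I*√105 ≈ -11626.0 + 2.8222e+7*I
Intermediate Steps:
B = 1433/3233 (B = 2866/6466 = 2866*(1/6466) = 1433/3233 ≈ 0.44324)
o = -105 (o = -35*3 = -105)
K(G) = G^(3/2)
(B + K(o))*(-26287 + 57) = (1433/3233 + (-105)^(3/2))*(-26287 + 57) = (1433/3233 - 105*I*√105)*(-26230) = -616190/53 + 2754150*I*√105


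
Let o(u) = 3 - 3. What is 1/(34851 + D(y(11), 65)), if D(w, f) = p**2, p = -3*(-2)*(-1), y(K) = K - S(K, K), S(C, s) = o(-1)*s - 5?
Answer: 1/34887 ≈ 2.8664e-5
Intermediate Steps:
o(u) = 0
S(C, s) = -5 (S(C, s) = 0*s - 5 = 0 - 5 = -5)
y(K) = 5 + K (y(K) = K - 1*(-5) = K + 5 = 5 + K)
p = -6 (p = 6*(-1) = -6)
D(w, f) = 36 (D(w, f) = (-6)**2 = 36)
1/(34851 + D(y(11), 65)) = 1/(34851 + 36) = 1/34887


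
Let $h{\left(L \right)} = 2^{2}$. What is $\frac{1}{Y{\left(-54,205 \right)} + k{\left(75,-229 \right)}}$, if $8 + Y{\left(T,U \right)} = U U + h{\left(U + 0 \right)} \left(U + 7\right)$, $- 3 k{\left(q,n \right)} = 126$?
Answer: $\frac{1}{42823} \approx 2.3352 \cdot 10^{-5}$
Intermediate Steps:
$k{\left(q,n \right)} = -42$ ($k{\left(q,n \right)} = \left(- \frac{1}{3}\right) 126 = -42$)
$h{\left(L \right)} = 4$
$Y{\left(T,U \right)} = 20 + U^{2} + 4 U$ ($Y{\left(T,U \right)} = -8 + \left(U U + 4 \left(U + 7\right)\right) = -8 + \left(U^{2} + 4 \left(7 + U\right)\right) = -8 + \left(U^{2} + \left(28 + 4 U\right)\right) = -8 + \left(28 + U^{2} + 4 U\right) = 20 + U^{2} + 4 U$)
$\frac{1}{Y{\left(-54,205 \right)} + k{\left(75,-229 \right)}} = \frac{1}{\left(20 + 205^{2} + 4 \cdot 205\right) - 42} = \frac{1}{\left(20 + 42025 + 820\right) - 42} = \frac{1}{42865 - 42} = \frac{1}{42823}$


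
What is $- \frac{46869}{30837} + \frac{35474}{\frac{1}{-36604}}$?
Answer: $- \frac{13347181768207}{10279} \approx -1.2985 \cdot 10^{9}$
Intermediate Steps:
$- \frac{46869}{30837} + \frac{35474}{\frac{1}{-36604}} = \left(-46869\right) \frac{1}{30837} + \frac{35474}{- \frac{1}{36604}} = - \frac{15623}{10279} + 35474 \left(-36604\right) = - \frac{15623}{10279} - 1298490296 = - \frac{13347181768207}{10279}$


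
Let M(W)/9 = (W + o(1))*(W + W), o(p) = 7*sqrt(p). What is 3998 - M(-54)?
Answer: -41686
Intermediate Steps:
M(W) = 18*W*(7 + W) (M(W) = 9*((W + 7*sqrt(1))*(W + W)) = 9*((W + 7*1)*(2*W)) = 9*((W + 7)*(2*W)) = 9*((7 + W)*(2*W)) = 9*(2*W*(7 + W)) = 18*W*(7 + W))
3998 - M(-54) = 3998 - 18*(-54)*(7 - 54) = 3998 - 18*(-54)*(-47) = 3998 - 1*45684 = 3998 - 45684 = -41686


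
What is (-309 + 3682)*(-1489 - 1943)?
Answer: -11576136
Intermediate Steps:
(-309 + 3682)*(-1489 - 1943) = 3373*(-3432) = -11576136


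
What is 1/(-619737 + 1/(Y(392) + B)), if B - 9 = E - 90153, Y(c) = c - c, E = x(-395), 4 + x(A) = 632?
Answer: -89516/55476377293 ≈ -1.6136e-6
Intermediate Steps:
x(A) = 628 (x(A) = -4 + 632 = 628)
E = 628
Y(c) = 0
B = -89516 (B = 9 + (628 - 90153) = 9 - 89525 = -89516)
1/(-619737 + 1/(Y(392) + B)) = 1/(-619737 + 1/(0 - 89516)) = 1/(-619737 + 1/(-89516)) = 1/(-619737 - 1/89516) = 1/(-55476377293/89516) = -89516/55476377293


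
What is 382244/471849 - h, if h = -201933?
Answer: 95282266361/471849 ≈ 2.0193e+5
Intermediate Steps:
382244/471849 - h = 382244/471849 - 1*(-201933) = 382244*(1/471849) + 201933 = 382244/471849 + 201933 = 95282266361/471849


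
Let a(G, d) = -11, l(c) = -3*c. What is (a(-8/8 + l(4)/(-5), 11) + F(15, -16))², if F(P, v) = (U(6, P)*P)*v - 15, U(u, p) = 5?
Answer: 1503076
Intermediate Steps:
F(P, v) = -15 + 5*P*v (F(P, v) = (5*P)*v - 15 = 5*P*v - 15 = -15 + 5*P*v)
(a(-8/8 + l(4)/(-5), 11) + F(15, -16))² = (-11 + (-15 + 5*15*(-16)))² = (-11 + (-15 - 1200))² = (-11 - 1215)² = (-1226)² = 1503076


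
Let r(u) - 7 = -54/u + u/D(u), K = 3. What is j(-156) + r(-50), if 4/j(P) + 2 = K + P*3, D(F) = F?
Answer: 105909/11675 ≈ 9.0714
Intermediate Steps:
j(P) = 4/(1 + 3*P) (j(P) = 4/(-2 + (3 + P*3)) = 4/(-2 + (3 + 3*P)) = 4/(1 + 3*P))
r(u) = 8 - 54/u (r(u) = 7 + (-54/u + u/u) = 7 + (-54/u + 1) = 7 + (1 - 54/u) = 8 - 54/u)
j(-156) + r(-50) = 4/(1 + 3*(-156)) + (8 - 54/(-50)) = 4/(1 - 468) + (8 - 54*(-1/50)) = 4/(-467) + (8 + 27/25) = 4*(-1/467) + 227/25 = -4/467 + 227/25 = 105909/11675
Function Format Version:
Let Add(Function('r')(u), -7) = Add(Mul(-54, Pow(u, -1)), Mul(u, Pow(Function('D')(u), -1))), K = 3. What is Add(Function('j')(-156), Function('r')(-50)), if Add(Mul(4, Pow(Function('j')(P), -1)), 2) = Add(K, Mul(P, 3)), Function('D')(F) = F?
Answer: Rational(105909, 11675) ≈ 9.0714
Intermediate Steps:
Function('j')(P) = Mul(4, Pow(Add(1, Mul(3, P)), -1)) (Function('j')(P) = Mul(4, Pow(Add(-2, Add(3, Mul(P, 3))), -1)) = Mul(4, Pow(Add(-2, Add(3, Mul(3, P))), -1)) = Mul(4, Pow(Add(1, Mul(3, P)), -1)))
Function('r')(u) = Add(8, Mul(-54, Pow(u, -1))) (Function('r')(u) = Add(7, Add(Mul(-54, Pow(u, -1)), Mul(u, Pow(u, -1)))) = Add(7, Add(Mul(-54, Pow(u, -1)), 1)) = Add(7, Add(1, Mul(-54, Pow(u, -1)))) = Add(8, Mul(-54, Pow(u, -1))))
Add(Function('j')(-156), Function('r')(-50)) = Add(Mul(4, Pow(Add(1, Mul(3, -156)), -1)), Add(8, Mul(-54, Pow(-50, -1)))) = Add(Mul(4, Pow(Add(1, -468), -1)), Add(8, Mul(-54, Rational(-1, 50)))) = Add(Mul(4, Pow(-467, -1)), Add(8, Rational(27, 25))) = Add(Mul(4, Rational(-1, 467)), Rational(227, 25)) = Add(Rational(-4, 467), Rational(227, 25)) = Rational(105909, 11675)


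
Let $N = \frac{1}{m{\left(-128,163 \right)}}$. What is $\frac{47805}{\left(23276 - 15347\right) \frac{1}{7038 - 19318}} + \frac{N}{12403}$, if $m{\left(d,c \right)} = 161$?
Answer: $- \frac{390753659826757}{5277761769} \approx -74038.0$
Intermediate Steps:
$N = \frac{1}{161} \approx 0.0062112$
$\frac{47805}{\left(23276 - 15347\right) \frac{1}{7038 - 19318}} + \frac{N}{12403} = \frac{47805}{\left(23276 - 15347\right) \frac{1}{7038 - 19318}} + \frac{1}{161 \cdot 12403} = \frac{47805}{7929 \frac{1}{-12280}} + \frac{1}{161} \cdot \frac{1}{12403} = \frac{47805}{7929 \left(- \frac{1}{12280}\right)} + \frac{1}{1996883} = \frac{47805}{- \frac{7929}{12280}} + \frac{1}{1996883} = 47805 \left(- \frac{12280}{7929}\right) + \frac{1}{1996883} = - \frac{195681800}{2643} + \frac{1}{1996883} = - \frac{390753659826757}{5277761769}$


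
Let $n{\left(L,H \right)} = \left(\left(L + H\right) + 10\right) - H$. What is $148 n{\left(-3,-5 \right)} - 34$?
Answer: $1002$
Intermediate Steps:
$n{\left(L,H \right)} = 10 + L$ ($n{\left(L,H \right)} = \left(\left(H + L\right) + 10\right) - H = \left(10 + H + L\right) - H = 10 + L$)
$148 n{\left(-3,-5 \right)} - 34 = 148 \left(10 - 3\right) - 34 = 148 \cdot 7 - 34 = 1036 - 34 = 1002$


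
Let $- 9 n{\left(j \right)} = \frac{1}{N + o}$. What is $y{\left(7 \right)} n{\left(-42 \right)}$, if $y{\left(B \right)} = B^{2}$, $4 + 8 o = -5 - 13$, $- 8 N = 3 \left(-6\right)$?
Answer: $\frac{98}{9} \approx 10.889$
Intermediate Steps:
$N = \frac{9}{4}$ ($N = - \frac{3 \left(-6\right)}{8} = \left(- \frac{1}{8}\right) \left(-18\right) = \frac{9}{4} \approx 2.25$)
$o = - \frac{11}{4}$ ($o = - \frac{1}{2} + \frac{-5 - 13}{8} = - \frac{1}{2} + \frac{1}{8} \left(-18\right) = - \frac{1}{2} - \frac{9}{4} = - \frac{11}{4} \approx -2.75$)
$n{\left(j \right)} = \frac{2}{9}$ ($n{\left(j \right)} = - \frac{1}{9 \left(\frac{9}{4} - \frac{11}{4}\right)} = - \frac{1}{9 \left(- \frac{1}{2}\right)} = \left(- \frac{1}{9}\right) \left(-2\right) = \frac{2}{9}$)
$y{\left(7 \right)} n{\left(-42 \right)} = 7^{2} \cdot \frac{2}{9} = 49 \cdot \frac{2}{9} = \frac{98}{9}$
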